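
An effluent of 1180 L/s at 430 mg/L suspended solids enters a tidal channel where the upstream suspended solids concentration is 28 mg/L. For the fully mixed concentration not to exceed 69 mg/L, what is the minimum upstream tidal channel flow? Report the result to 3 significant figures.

10400 L/s

Set C_mix = 69: (Q·28.00 + 1180·430.0) / (Q + 1180) = 69
→ Q = 1180·(430.0 − 69)/(69 − 28.00) = 10390 L/s.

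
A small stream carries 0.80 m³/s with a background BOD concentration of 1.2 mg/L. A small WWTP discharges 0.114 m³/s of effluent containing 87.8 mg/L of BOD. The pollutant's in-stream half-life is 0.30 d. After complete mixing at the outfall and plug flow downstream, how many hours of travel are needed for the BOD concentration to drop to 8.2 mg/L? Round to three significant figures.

Mass balance: C = (0.8000·1.200 + 0.1140·87.80) / 0.9140 = 10.97/0.9140 = 12.00 mg/L.
Half-life 0.30 d → k = ln 2 / 0.30 = 2.310 d⁻¹.
12.00·exp(−k·t) = 8.2 → t = ln(12.00/8.2)/k = 14240 s = 3.956 h.

3.96 h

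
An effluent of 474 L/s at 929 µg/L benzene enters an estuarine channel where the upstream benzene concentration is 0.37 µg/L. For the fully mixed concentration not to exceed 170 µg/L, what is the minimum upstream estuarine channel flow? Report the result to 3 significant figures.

2120 L/s

Set C_mix = 170: (Q·0.3700 + 474.0·929.0) / (Q + 474.0) = 170
→ Q = 474.0·(929.0 − 170)/(170 − 0.3700) = 2121 L/s.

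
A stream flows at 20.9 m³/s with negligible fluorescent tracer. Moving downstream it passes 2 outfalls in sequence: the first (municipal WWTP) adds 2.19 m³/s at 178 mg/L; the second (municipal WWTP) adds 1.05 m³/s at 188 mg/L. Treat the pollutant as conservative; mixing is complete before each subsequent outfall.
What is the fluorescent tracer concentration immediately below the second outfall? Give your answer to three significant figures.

24.3 mg/L

After outfall 1: Q = 20.90 + 2.190 = 23.09 m³/s; C = (20.90·0 + 2.190·178.0)/23.09 = 16.88 mg/L.
After outfall 2: Q = 23.09 + 1.050 = 24.14 m³/s; C = (23.09·16.88 + 1.050·188.0)/24.14 = 24.33 mg/L.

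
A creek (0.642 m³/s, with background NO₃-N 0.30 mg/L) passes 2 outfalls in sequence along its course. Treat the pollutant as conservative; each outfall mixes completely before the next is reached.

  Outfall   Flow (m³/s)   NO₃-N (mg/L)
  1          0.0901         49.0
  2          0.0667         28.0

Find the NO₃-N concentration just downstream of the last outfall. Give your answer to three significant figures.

Outfall 1: combined Q = 0.7321 m³/s; C = (0.6420·0.3000 + 0.09010·49.00)/0.7321 = 6.294 mg/L.
Outfall 2: combined Q = 0.7988 m³/s; C = (0.7321·6.294 + 0.06670·28.00)/0.7988 = 8.106 mg/L.

8.11 mg/L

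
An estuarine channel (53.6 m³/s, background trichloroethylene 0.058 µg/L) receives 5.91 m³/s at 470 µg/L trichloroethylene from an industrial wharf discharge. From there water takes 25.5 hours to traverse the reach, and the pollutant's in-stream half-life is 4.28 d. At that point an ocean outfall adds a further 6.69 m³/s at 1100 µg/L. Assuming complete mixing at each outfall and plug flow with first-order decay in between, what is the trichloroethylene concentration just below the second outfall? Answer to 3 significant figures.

Flow-weighted average: C = (53.60·0.05800 + 5.910·470.0) / 59.51 = 2781/59.51 = 46.73 µg/L; combined flow 59.51 m³/s.
Half-life 4.28 d → k = ln 2 / 4.28 = 0.1620 d⁻¹.
Decay over the reach: 46.73·exp(−kt) = 46.73·0.8419 = 39.34 µg/L.
At the second outfall, C = (59.51·39.34 + 6.690·1100) / (59.51 + 6.690) = 146.5 µg/L.

147 µg/L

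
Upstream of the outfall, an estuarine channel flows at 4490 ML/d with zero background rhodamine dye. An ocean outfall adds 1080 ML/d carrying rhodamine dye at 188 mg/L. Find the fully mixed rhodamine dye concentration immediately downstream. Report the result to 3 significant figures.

36.5 mg/L

After mixing, C = (4490·0 + 1080·188.0) / 5570 = 203000/5570 = 36.45 mg/L.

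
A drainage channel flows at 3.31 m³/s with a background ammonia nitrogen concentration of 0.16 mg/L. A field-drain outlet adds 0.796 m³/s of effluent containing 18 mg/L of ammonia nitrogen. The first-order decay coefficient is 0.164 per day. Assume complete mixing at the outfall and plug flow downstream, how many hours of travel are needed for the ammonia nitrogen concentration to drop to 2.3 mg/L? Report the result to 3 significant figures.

Mass balance: C = (3.310·0.1600 + 0.7960·18.00) / 4.106 = 14.86/4.106 = 3.619 mg/L.
3.619·exp(−k·t) = 2.3 → t = ln(3.619/2.3)/k = 238700 s = 66.32 h.

66.3 h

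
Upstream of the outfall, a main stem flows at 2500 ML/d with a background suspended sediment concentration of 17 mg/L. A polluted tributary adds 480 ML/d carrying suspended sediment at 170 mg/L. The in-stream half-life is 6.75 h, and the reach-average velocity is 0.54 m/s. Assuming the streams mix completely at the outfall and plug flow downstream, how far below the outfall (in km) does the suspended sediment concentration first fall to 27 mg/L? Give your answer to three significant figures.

8.20 km

Conservation of mass: C = (2500·17.00 + 480.0·170.0) / 2980 = 124100/2980 = 41.64 mg/L.
Half-life 6.75 h → k = ln 2 / 6.75 = 0.1027 h⁻¹ = 2.465 d⁻¹.
Set 41.64·exp(−k·t) = 27 → t = ln(41.64/27)/k = 15190 s = 4.220 h.
Distance = v·t = 0.54·15190 = 8203 m = 8.203 km.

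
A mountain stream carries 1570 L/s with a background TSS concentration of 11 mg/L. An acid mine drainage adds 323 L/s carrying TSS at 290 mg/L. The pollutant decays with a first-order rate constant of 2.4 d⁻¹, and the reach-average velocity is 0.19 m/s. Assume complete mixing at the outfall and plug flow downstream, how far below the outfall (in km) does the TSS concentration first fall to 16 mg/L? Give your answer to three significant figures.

Mass balance: C = (1570·11.00 + 323.0·290.0) / 1893 = 110900/1893 = 58.61 mg/L.
Set 58.61·exp(−k·t) = 16 → t = ln(58.61/16)/k = 46740 s = 12.98 h.
Distance = v·t = 0.19·46740 = 8880 m = 8.880 km.

8.88 km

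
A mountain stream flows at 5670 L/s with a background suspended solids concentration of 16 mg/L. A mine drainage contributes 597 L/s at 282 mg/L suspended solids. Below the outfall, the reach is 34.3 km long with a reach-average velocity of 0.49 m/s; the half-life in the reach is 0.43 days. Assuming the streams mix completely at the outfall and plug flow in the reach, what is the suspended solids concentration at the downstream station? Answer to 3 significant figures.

Flow-weighted average: C = (5670·16.00 + 597.0·282.0) / 6267 = 259100/6267 = 41.34 mg/L.
Travel time t = 34.3·1000 / 0.49 = 70000 s = 19.44 h.
Half-life 0.43 d → k = ln 2 / 0.43 = 1.612 d⁻¹.
After decay, C = 41.34 × e^(−kt) = 41.34 × 0.2709 = 11.20 mg/L.

11.2 mg/L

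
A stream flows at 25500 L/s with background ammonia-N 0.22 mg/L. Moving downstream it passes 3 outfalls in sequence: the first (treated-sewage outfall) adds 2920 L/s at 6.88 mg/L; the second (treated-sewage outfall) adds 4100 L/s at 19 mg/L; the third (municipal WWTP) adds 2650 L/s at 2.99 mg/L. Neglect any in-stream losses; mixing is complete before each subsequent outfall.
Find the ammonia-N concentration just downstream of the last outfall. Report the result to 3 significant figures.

After outfall 1: Q = 25500 + 2920 = 28420 L/s; C = (25500·0.2200 + 2920·6.880)/28420 = 0.9043 mg/L.
After outfall 2: Q = 28420 + 4100 = 32520 L/s; C = (28420·0.9043 + 4100·19.00)/32520 = 3.186 mg/L.
After outfall 3: Q = 32520 + 2650 = 35170 L/s; C = (32520·3.186 + 2650·2.990)/35170 = 3.171 mg/L.

3.17 mg/L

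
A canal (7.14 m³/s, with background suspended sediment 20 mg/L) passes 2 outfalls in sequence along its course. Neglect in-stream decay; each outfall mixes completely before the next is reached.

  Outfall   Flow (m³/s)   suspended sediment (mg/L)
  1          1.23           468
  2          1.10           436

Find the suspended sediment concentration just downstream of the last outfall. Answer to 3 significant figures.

127 mg/L

Outfall 1: combined Q = 8.370 m³/s; C = (7.140·20.00 + 1.230·468.0)/8.370 = 85.84 mg/L.
Outfall 2: combined Q = 9.470 m³/s; C = (8.370·85.84 + 1.100·436.0)/9.470 = 126.5 mg/L.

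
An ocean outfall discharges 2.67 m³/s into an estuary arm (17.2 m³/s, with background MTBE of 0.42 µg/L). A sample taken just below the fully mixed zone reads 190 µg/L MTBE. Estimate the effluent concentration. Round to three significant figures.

1410 µg/L

Mass balance: 17.20·0.4200 + 2.670·Cₑ = 19.87·190.0
→ Cₑ = (19.87·190.0 − 17.20·0.4200) / 2.670 = 1411 µg/L.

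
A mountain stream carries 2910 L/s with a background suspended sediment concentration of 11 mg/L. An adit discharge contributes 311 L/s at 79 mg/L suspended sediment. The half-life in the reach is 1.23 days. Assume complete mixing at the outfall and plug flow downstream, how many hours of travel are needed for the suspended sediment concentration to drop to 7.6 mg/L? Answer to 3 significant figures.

After mixing, C = (2910·11.00 + 311.0·79.00) / 3221 = 56580/3221 = 17.57 mg/L.
Half-life 1.23 d → k = ln 2 / 1.23 = 0.5635 d⁻¹.
17.57·exp(−k·t) = 7.6 → t = ln(17.57/7.6)/k = 128400 s = 35.68 h.

35.7 h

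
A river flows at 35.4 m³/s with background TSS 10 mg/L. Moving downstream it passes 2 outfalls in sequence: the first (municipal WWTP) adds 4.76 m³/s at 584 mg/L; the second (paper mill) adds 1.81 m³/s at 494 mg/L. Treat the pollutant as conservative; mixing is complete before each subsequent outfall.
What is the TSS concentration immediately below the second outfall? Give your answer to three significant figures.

96.0 mg/L

After outfall 1: Q = 35.40 + 4.760 = 40.16 m³/s; C = (35.40·10.00 + 4.760·584.0)/40.16 = 78.03 mg/L.
After outfall 2: Q = 40.16 + 1.810 = 41.97 m³/s; C = (40.16·78.03 + 1.810·494.0)/41.97 = 95.97 mg/L.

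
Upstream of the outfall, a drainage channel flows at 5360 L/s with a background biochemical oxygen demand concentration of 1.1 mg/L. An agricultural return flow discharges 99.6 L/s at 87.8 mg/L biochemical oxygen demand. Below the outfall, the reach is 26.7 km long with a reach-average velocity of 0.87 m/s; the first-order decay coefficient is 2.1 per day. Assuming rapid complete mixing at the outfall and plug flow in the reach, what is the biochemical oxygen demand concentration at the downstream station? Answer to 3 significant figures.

Conservation of mass: C = (5360·1.100 + 99.60·87.80) / 5460 = 14640/5460 = 2.682 mg/L.
Travel time t = 26.7·1000 / 0.87 = 30690 s = 8.525 h.
Applying C = C₀e^(−kt): 2.682 × 0.4743 = 1.272 mg/L.

1.27 mg/L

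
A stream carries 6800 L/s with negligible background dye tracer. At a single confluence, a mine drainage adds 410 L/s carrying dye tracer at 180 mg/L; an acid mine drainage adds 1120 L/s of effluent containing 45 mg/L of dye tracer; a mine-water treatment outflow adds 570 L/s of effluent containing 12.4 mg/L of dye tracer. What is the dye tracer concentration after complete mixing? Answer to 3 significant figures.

Mixed concentration C = ΣQC/ΣQ = (6800·0 + 410.0·180.0 + 1120·45.00 + 570.0·12.40) / 8900 = 131300/8900 = 14.75 mg/L.

14.7 mg/L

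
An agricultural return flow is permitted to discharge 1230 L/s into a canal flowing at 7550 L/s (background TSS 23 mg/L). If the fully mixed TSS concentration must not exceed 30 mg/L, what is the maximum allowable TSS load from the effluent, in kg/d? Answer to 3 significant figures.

Mass balance at the limit: 7550·23.00 + 1230·Cₑ = 8780·30 → Cₑ = 72.97 mg/L.
1230 L/s = 1.230 m³/s. Load = 1.230 m³/s × 72.97 g/m³ × 86 400 s/d = 7754 kg/d.

7750 kg/d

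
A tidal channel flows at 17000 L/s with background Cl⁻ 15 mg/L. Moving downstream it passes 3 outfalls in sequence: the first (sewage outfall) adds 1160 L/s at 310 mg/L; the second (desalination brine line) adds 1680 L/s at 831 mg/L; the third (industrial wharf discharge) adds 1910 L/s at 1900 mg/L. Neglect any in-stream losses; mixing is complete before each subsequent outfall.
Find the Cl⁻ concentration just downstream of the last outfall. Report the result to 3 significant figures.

Below outfall 1: Q → 18160 L/s, C = (17000·15.00 + 1160·310.0)/18160 = 33.84 mg/L.
Below outfall 2: Q → 19840 L/s, C = (18160·33.84 + 1680·831.0)/19840 = 101.3 mg/L.
Below outfall 3: Q → 21750 L/s, C = (19840·101.3 + 1910·1900)/21750 = 259.3 mg/L.

259 mg/L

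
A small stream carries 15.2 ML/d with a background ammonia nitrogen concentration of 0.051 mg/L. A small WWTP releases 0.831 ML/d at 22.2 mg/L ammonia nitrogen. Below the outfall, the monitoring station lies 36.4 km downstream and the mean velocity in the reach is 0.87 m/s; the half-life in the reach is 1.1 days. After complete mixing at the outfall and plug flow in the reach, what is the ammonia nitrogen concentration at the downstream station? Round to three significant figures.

0.884 mg/L

Flow-weighted average: C = (15.20·0.05100 + 0.8310·22.20) / 16.03 = 19.22/16.03 = 1.199 mg/L.
Travel time t = 36.4·1000 / 0.87 = 41840 s = 11.62 h.
Half-life 1.1 d → k = ln 2 / 1.1 = 0.6301 d⁻¹.
First-order decay: C = 1.199·exp(−k·t) = 1.199·0.7370 = 0.8838 mg/L.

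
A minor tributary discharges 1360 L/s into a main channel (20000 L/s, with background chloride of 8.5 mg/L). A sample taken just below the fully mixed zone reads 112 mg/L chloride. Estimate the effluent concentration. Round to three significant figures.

1630 mg/L

Mass balance: 20000·8.500 + 1360·Cₑ = 21360·112.0
→ Cₑ = (21360·112.0 − 20000·8.500) / 1360 = 1634 mg/L.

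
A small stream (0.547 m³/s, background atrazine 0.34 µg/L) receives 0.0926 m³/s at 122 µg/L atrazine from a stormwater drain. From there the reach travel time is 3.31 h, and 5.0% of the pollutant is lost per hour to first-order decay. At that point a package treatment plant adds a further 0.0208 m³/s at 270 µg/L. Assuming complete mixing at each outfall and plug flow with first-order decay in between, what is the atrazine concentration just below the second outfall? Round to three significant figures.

Conservation of mass: C = (0.5470·0.3400 + 0.09260·122.0) / 0.6396 = 11.48/0.6396 = 17.95 µg/L; combined flow 0.6396 m³/s.
5.0%/h lost → k = −ln(1 − 0.05) = 0.05129 h⁻¹.
First-order decay: C = 17.95·exp(−k·t) = 17.95·0.8438 = 15.15 µg/L.
At the second outfall, C = (0.6396·15.15 + 0.02080·270.0) / (0.6396 + 0.02080) = 23.18 µg/L.

23.2 µg/L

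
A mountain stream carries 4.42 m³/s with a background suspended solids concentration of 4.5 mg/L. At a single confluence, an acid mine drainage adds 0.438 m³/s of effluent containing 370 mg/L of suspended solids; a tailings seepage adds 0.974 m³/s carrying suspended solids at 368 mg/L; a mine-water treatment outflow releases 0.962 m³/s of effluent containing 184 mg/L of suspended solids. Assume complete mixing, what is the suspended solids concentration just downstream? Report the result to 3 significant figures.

106 mg/L

After mixing, C = (4.420·4.500 + 0.4380·370.0 + 0.9740·368.0 + 0.9620·184.0) / 6.794 = 717.4/6.794 = 105.6 mg/L.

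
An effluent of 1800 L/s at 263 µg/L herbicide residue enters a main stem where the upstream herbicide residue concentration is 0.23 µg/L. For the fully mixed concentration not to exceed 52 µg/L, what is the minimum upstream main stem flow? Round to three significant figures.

7340 L/s

Set C_mix = 52: (Q·0.2300 + 1800·263.0) / (Q + 1800) = 52
→ Q = 1800·(263.0 − 52)/(52 − 0.2300) = 7336 L/s.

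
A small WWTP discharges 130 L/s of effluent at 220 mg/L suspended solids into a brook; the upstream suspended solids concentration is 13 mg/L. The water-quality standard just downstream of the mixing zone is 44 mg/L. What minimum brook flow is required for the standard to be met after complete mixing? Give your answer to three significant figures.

Set C_mix = 44: (Q·13.00 + 130.0·220.0) / (Q + 130.0) = 44
→ Q = 130.0·(220.0 − 44)/(44 − 13.00) = 738.1 L/s.

738 L/s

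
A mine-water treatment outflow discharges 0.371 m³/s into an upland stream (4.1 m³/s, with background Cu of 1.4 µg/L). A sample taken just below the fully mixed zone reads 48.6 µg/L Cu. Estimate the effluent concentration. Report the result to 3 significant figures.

Mass balance: 4.100·1.400 + 0.3710·Cₑ = 4.471·48.60
→ Cₑ = (4.471·48.60 − 4.100·1.400) / 0.3710 = 570.2 µg/L.

570 µg/L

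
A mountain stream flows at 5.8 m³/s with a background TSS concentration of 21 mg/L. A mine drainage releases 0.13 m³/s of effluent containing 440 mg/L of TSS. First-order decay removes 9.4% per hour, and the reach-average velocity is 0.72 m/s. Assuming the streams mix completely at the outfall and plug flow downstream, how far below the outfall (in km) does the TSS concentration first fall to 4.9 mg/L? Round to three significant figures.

Conservation of mass: C = (5.800·21.00 + 0.1300·440.0) / 5.930 = 179.0/5.930 = 30.19 mg/L.
9.4%/h lost → k = −ln(1 − 0.094) = 0.09872 h⁻¹.
Set 30.19·exp(−k·t) = 4.9 → t = ln(30.19/4.9)/k = 66300 s = 18.42 h.
Distance = v·t = 0.72·66300 = 47740 m = 47.74 km.

47.7 km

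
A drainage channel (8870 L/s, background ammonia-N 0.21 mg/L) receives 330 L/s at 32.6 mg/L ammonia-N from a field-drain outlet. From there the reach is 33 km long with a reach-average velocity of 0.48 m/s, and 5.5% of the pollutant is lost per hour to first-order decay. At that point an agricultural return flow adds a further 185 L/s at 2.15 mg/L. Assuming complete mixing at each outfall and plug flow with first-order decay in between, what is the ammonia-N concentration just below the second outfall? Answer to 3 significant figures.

0.499 mg/L

Mass balance: C = (8870·0.2100 + 330.0·32.60) / 9200 = 12620/9200 = 1.372 mg/L; combined flow 9200 L/s.
Travel time t = 33·1000 / 0.48 = 68750 s = 19.10 h.
5.5%/h lost → k = −ln(1 − 0.055) = 0.05657 h⁻¹.
First-order decay: C = 1.372·exp(−k·t) = 1.372·0.3395 = 0.4657 mg/L.
Second outfall: C = (9200·0.4657 + 185.0·2.150)/9385 = 0.4989 mg/L.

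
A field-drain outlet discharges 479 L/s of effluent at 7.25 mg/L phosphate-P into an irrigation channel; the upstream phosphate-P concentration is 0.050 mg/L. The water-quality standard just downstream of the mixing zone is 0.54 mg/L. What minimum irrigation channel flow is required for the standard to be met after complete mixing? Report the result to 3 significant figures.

6560 L/s

Set C_mix = 0.54: (Q·0.05000 + 479.0·7.250) / (Q + 479.0) = 0.54
→ Q = 479.0·(7.250 − 0.54)/(0.54 − 0.05000) = 6559 L/s.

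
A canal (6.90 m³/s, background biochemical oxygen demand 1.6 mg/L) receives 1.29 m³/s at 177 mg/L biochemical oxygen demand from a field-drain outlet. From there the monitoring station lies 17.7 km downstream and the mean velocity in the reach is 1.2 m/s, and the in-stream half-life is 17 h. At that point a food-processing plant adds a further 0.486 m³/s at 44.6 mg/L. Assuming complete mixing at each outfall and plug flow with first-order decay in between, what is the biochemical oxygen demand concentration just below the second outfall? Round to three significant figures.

25.8 mg/L

After mixing, C = (6.900·1.600 + 1.290·177.0) / 8.190 = 239.4/8.190 = 29.23 mg/L; combined flow 8.190 m³/s.
Travel time t = 17.7·1000 / 1.2 = 14750 s = 4.097 h.
Half-life 17 h → k = ln 2 / 17 = 0.04077 h⁻¹ = 0.9786 d⁻¹.
Applying C = C₀e^(−kt): 29.23 × 0.8462 = 24.73 mg/L.
Second outfall: C = (8.190·24.73 + 0.4860·44.60)/8.676 = 25.84 mg/L.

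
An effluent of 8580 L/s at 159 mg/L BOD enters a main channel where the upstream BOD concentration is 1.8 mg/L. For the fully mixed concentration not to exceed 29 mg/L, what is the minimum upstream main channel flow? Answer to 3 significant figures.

41000 L/s

Set C_mix = 29: (Q·1.800 + 8580·159.0) / (Q + 8580) = 29
→ Q = 8580·(159.0 − 29)/(29 − 1.800) = 41010 L/s.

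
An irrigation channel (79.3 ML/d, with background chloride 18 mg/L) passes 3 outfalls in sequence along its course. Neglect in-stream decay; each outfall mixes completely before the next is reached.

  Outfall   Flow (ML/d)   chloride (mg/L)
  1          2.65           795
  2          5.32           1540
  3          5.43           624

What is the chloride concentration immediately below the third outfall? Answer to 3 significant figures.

Below outfall 1: Q → 81.95 ML/d, C = (79.30·18.00 + 2.650·795.0)/81.95 = 43.13 mg/L.
Below outfall 2: Q → 87.27 ML/d, C = (81.95·43.13 + 5.320·1540)/87.27 = 134.4 mg/L.
Below outfall 3: Q → 92.70 ML/d, C = (87.27·134.4 + 5.430·624.0)/92.70 = 163.1 mg/L.

163 mg/L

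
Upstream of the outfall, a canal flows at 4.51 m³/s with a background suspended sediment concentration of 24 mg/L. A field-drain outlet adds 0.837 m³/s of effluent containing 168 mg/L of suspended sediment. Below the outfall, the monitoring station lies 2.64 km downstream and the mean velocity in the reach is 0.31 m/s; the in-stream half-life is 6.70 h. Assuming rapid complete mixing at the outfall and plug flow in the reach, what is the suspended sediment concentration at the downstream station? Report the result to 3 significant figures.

After mixing, C = (4.510·24.00 + 0.8370·168.0) / 5.347 = 248.9/5.347 = 46.54 mg/L.
Travel time t = 2.64·1000 / 0.31 = 8516 s = 2.366 h.
Half-life 6.70 h → k = ln 2 / 6.70 = 0.1035 h⁻¹ = 2.483 d⁻¹.
Applying C = C₀e^(−kt): 46.54 × 0.7829 = 36.44 mg/L.

36.4 mg/L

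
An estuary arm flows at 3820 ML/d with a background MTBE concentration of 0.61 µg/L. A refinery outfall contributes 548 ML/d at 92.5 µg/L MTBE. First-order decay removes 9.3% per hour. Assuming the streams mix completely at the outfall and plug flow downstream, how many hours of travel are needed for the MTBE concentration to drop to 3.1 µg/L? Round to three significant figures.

14.0 h

Flow-weighted average: C = (3820·0.6100 + 548.0·92.50) / 4368 = 53020/4368 = 12.14 µg/L.
9.3%/h lost → k = −ln(1 − 0.093) = 0.09761 h⁻¹.
12.14·exp(−k·t) = 3.1 → t = ln(12.14/3.1)/k = 50340 s = 13.98 h.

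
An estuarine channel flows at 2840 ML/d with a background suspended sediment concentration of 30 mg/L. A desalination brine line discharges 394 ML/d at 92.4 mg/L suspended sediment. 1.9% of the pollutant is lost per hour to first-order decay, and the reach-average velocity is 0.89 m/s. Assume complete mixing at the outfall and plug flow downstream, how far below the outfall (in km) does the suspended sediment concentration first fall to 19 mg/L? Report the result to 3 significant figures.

After mixing, C = (2840·30.00 + 394.0·92.40) / 3234 = 121600/3234 = 37.60 mg/L.
1.9%/h lost → k = −ln(1 − 0.019) = 0.01918 h⁻¹.
Set 37.60·exp(−k·t) = 19 → t = ln(37.60/19)/k = 128100 s = 35.59 h.
Distance = v·t = 0.89·128100 = 114000 m = 114.0 km.

114 km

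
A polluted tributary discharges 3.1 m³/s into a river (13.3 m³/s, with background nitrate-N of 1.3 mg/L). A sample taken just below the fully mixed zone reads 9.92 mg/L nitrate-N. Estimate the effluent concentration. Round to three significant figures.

Mass balance: 13.30·1.300 + 3.100·Cₑ = 16.40·9.920
→ Cₑ = (16.40·9.920 − 13.30·1.300) / 3.100 = 46.90 mg/L.

46.9 mg/L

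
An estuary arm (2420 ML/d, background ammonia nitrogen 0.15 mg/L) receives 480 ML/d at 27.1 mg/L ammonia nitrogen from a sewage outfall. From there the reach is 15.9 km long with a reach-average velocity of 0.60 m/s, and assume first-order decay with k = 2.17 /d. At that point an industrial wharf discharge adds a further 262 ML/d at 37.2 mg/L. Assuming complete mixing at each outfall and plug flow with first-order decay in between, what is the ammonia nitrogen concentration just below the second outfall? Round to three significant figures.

5.26 mg/L

Mass balance: C = (2420·0.1500 + 480.0·27.10) / 2900 = 13370/2900 = 4.611 mg/L; combined flow 2900 ML/d.
Travel time t = 15.9·1000 / 0.60 = 26500 s = 7.361 h.
Decay over the reach: 4.611·exp(−kt) = 4.611·0.5140 = 2.370 mg/L.
At the second outfall, C = (2900·2.370 + 262.0·37.20) / (2900 + 262.0) = 5.256 mg/L.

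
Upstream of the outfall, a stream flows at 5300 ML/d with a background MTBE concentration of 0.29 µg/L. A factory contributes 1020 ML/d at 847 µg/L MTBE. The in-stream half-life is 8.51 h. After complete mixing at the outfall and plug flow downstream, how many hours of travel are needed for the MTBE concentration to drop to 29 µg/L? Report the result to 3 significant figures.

19.1 h

Mass balance: C = (5300·0.2900 + 1020·847.0) / 6320 = 865500/6320 = 136.9 µg/L.
Half-life 8.51 h → k = ln 2 / 8.51 = 0.08145 h⁻¹ = 1.955 d⁻¹.
136.9·exp(−k·t) = 29 → t = ln(136.9/29)/k = 68610 s = 19.06 h.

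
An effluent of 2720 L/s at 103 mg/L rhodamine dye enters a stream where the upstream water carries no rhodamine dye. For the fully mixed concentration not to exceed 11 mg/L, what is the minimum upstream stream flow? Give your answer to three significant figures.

22700 L/s

Set C_mix = 11: (Q·0 + 2720·103.0) / (Q + 2720) = 11
→ Q = 2720·(103.0 − 11)/(11 − 0) = 22750 L/s.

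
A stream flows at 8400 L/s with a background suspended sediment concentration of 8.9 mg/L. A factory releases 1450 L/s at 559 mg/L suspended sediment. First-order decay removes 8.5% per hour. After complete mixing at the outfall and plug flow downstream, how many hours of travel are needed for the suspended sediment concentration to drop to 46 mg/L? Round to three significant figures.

Mass balance: C = (8400·8.900 + 1450·559.0) / 9850 = 885300/9850 = 89.88 mg/L.
8.5%/h lost → k = −ln(1 − 0.085) = 0.08883 h⁻¹.
89.88·exp(−k·t) = 46 → t = ln(89.88/46)/k = 27150 s = 7.540 h.

7.54 h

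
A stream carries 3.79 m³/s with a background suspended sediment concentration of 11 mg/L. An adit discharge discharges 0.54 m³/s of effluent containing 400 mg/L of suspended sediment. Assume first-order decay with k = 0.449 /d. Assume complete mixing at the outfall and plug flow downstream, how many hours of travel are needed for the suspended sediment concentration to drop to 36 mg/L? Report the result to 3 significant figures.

26.9 h

After mixing, C = (3.790·11.00 + 0.5400·400.0) / 4.330 = 257.7/4.330 = 59.51 mg/L.
59.51·exp(−k·t) = 36 → t = ln(59.51/36)/k = 96730 s = 26.87 h.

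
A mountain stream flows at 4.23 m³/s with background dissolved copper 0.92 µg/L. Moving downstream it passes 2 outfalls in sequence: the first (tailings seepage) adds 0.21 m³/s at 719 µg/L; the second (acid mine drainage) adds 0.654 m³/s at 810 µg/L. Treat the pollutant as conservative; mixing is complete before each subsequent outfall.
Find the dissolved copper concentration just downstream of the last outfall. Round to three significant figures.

Below outfall 1: Q → 4.440 m³/s, C = (4.230·0.9200 + 0.2100·719.0)/4.440 = 34.88 µg/L.
Below outfall 2: Q → 5.094 m³/s, C = (4.440·34.88 + 0.6540·810.0)/5.094 = 134.4 µg/L.

134 µg/L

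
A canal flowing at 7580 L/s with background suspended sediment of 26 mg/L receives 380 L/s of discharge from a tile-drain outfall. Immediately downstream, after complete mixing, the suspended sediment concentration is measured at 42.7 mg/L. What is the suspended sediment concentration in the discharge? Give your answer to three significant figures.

Mass balance: 7580·26.00 + 380.0·Cₑ = 7960·42.70
→ Cₑ = (7960·42.70 − 7580·26.00) / 380.0 = 375.8 mg/L.

376 mg/L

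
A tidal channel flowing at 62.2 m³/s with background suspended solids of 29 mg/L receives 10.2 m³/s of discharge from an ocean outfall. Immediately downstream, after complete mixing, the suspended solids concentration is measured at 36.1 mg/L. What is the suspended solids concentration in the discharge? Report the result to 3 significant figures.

Mass balance: 62.20·29.00 + 10.20·Cₑ = 72.40·36.10
→ Cₑ = (72.40·36.10 − 62.20·29.00) / 10.20 = 79.40 mg/L.

79.4 mg/L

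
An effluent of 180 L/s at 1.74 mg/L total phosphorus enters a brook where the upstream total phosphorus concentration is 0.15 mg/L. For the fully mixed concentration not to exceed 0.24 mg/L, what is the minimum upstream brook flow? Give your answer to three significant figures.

3000 L/s

Set C_mix = 0.24: (Q·0.1500 + 180.0·1.740) / (Q + 180.0) = 0.24
→ Q = 180.0·(1.740 − 0.24)/(0.24 − 0.1500) = 3000 L/s.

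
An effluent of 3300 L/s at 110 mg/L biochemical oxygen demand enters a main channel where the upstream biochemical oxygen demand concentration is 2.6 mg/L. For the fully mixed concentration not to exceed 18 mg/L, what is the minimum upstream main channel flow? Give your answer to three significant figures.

19700 L/s

Set C_mix = 18: (Q·2.600 + 3300·110.0) / (Q + 3300) = 18
→ Q = 3300·(110.0 − 18)/(18 − 2.600) = 19710 L/s.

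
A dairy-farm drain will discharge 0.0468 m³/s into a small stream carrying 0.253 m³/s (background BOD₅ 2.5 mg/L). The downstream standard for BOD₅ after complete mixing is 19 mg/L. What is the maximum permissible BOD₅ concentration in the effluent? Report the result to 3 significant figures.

108 mg/L

At the limit, (Qr·Cr + Qe·Cₑ)/(Qr + Qe) = 19:
Cₑ = (0.2998·19 − 0.2530·2.500) / 0.04680 = 108.2 mg/L.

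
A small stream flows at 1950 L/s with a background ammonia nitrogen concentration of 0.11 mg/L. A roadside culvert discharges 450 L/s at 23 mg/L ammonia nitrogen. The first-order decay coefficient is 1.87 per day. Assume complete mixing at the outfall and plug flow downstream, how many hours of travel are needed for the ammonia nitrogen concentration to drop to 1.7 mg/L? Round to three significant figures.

Mixed concentration C = ΣQC/ΣQ = (1950·0.1100 + 450.0·23.00) / 2400 = 10560/2400 = 4.402 mg/L.
4.402·exp(−k·t) = 1.7 → t = ln(4.402/1.7)/k = 43960 s = 12.21 h.

12.2 h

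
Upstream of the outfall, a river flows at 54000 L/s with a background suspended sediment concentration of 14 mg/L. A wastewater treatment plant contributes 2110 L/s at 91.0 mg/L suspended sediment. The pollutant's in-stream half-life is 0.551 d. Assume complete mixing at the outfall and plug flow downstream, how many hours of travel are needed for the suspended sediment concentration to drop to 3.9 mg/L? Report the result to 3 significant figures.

28.0 h

Mass balance: C = (54000·14.00 + 2110·91.00) / 56110 = 948000/56110 = 16.90 mg/L.
Half-life 0.551 d → k = ln 2 / 0.551 = 1.258 d⁻¹.
16.90·exp(−k·t) = 3.9 → t = ln(16.90/3.9)/k = 100700 s = 27.97 h.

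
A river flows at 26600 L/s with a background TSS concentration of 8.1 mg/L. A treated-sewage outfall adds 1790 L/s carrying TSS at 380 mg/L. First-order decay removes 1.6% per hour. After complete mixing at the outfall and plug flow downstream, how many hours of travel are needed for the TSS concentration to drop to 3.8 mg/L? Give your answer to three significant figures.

After mixing, C = (26600·8.100 + 1790·380.0) / 28390 = 895700/28390 = 31.55 mg/L.
1.6%/h lost → k = −ln(1 − 0.016) = 0.01613 h⁻¹.
31.55·exp(−k·t) = 3.8 → t = ln(31.55/3.8)/k = 472400 s = 131.2 h.

131 h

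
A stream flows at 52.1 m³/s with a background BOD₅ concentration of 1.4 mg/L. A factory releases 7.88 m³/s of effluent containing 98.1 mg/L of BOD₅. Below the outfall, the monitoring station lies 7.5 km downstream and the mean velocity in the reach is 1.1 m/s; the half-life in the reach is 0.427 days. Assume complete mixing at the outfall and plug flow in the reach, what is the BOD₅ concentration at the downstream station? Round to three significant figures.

12.4 mg/L

After mixing, C = (52.10·1.400 + 7.880·98.10) / 59.98 = 846.0/59.98 = 14.10 mg/L.
Travel time t = 7.5·1000 / 1.1 = 6818 s = 1.894 h.
Half-life 0.427 d → k = ln 2 / 0.427 = 1.623 d⁻¹.
After decay, C = 14.10 × e^(−kt) = 14.10 × 0.8798 = 12.41 mg/L.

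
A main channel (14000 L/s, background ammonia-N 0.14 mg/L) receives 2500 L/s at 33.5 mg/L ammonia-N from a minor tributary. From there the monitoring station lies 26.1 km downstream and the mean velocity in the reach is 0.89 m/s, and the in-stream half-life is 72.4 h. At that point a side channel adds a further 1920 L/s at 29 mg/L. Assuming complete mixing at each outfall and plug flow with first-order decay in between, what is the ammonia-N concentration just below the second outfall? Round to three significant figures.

After mixing, C = (14000·0.1400 + 2500·33.50) / 16500 = 85710/16500 = 5.195 mg/L; combined flow 16500 L/s.
Travel time t = 26.1·1000 / 0.89 = 29330 s = 8.146 h.
Half-life 72.4 h → k = ln 2 / 72.4 = 0.009574 h⁻¹ = 0.2298 d⁻¹.
After decay, C = 5.195 × e^(−kt) = 5.195 × 0.9250 = 4.805 mg/L.
Second outfall: C = (16500·4.805 + 1920·29.00)/18420 = 7.327 mg/L.

7.33 mg/L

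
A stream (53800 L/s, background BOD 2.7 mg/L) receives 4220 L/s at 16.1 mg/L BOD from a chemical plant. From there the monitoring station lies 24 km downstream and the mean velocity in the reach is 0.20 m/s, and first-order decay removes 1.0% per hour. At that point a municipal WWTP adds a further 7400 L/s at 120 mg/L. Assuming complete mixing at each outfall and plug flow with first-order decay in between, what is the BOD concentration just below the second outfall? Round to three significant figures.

15.9 mg/L

After mixing, C = (53800·2.700 + 4220·16.10) / 58020 = 213200/58020 = 3.675 mg/L; combined flow 58020 L/s.
Travel time t = 24·1000 / 0.20 = 120000 s = 33.33 h.
1.0%/h lost → k = −ln(1 − 0.01) = 0.01005 h⁻¹.
First-order decay: C = 3.675·exp(−k·t) = 3.675·0.7153 = 2.629 mg/L.
At the second outfall, C = (58020·2.629 + 7400·120.0) / (58020 + 7400) = 15.91 mg/L.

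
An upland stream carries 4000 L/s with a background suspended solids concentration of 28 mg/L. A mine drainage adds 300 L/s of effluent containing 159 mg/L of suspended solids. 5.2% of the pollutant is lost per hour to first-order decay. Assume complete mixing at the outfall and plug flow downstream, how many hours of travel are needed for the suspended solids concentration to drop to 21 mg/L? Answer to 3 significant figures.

10.7 h

Mass balance: C = (4000·28.00 + 300.0·159.0) / 4300 = 159700/4300 = 37.14 mg/L.
5.2%/h lost → k = −ln(1 − 0.052) = 0.05340 h⁻¹.
37.14·exp(−k·t) = 21 → t = ln(37.14/21)/k = 38440 s = 10.68 h.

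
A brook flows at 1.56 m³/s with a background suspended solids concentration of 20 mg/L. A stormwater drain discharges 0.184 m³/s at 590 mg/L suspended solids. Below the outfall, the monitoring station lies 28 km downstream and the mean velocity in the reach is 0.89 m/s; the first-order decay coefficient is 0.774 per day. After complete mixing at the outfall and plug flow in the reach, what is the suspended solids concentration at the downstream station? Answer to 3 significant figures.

60.5 mg/L

Mass balance: C = (1.560·20.00 + 0.1840·590.0) / 1.744 = 139.8/1.744 = 80.14 mg/L.
Travel time t = 28·1000 / 0.89 = 31460 s = 8.739 h.
First-order decay: C = 80.14·exp(−k·t) = 80.14·0.7544 = 60.46 mg/L.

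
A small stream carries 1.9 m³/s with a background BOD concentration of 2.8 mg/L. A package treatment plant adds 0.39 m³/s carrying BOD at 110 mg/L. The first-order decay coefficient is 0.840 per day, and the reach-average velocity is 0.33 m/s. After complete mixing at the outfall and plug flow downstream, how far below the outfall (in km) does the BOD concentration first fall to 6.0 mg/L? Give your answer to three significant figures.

42.6 km

Flow-weighted average: C = (1.900·2.800 + 0.3900·110.0) / 2.290 = 48.22/2.290 = 21.06 mg/L.
Set 21.06·exp(−k·t) = 6.0 → t = ln(21.06/6.0)/k = 129100 s = 35.87 h.
Distance = v·t = 0.33·129100 = 42610 m = 42.61 km.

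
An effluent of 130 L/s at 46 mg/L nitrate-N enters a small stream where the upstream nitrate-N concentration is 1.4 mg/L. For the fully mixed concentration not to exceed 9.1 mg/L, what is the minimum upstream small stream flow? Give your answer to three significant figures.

Set C_mix = 9.1: (Q·1.400 + 130.0·46.00) / (Q + 130.0) = 9.1
→ Q = 130.0·(46.00 − 9.1)/(9.1 − 1.400) = 623.0 L/s.

623 L/s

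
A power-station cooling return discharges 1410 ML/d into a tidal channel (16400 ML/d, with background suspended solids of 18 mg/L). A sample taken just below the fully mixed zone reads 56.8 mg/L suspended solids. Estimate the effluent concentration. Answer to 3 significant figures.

508 mg/L

Mass balance: 16400·18.00 + 1410·Cₑ = 17810·56.80
→ Cₑ = (17810·56.80 − 16400·18.00) / 1410 = 508.1 mg/L.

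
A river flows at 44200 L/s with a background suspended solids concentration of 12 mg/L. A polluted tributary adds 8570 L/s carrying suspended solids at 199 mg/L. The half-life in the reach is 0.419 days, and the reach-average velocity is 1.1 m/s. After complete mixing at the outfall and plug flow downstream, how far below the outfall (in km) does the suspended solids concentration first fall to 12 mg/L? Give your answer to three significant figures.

72.5 km

Mass balance: C = (44200·12.00 + 8570·199.0) / 52770 = 2236000/52770 = 42.37 mg/L.
Half-life 0.419 d → k = ln 2 / 0.419 = 1.654 d⁻¹.
Set 42.37·exp(−k·t) = 12 → t = ln(42.37/12)/k = 65890 s = 18.30 h.
Distance = v·t = 1.1·65890 = 72480 m = 72.48 km.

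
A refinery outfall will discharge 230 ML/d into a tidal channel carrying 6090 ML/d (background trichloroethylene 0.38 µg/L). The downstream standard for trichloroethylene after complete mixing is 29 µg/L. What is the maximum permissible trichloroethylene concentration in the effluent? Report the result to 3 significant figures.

787 µg/L

At the limit, (Qr·Cr + Qe·Cₑ)/(Qr + Qe) = 29:
Cₑ = (6320·29 − 6090·0.3800) / 230.0 = 786.8 µg/L.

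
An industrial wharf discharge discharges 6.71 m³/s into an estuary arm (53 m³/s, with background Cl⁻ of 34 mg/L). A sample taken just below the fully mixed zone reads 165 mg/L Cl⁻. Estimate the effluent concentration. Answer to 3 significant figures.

Mass balance: 53.00·34.00 + 6.710·Cₑ = 59.71·165.0
→ Cₑ = (59.71·165.0 − 53.00·34.00) / 6.710 = 1200 mg/L.

1200 mg/L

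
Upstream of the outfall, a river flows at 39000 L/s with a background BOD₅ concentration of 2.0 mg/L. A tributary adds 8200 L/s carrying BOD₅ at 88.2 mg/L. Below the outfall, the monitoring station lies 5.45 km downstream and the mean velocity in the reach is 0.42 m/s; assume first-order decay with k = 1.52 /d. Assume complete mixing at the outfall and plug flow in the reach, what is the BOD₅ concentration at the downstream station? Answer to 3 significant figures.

Mixed concentration C = ΣQC/ΣQ = (39000·2.000 + 8200·88.20) / 47200 = 801200/47200 = 16.98 mg/L.
Travel time t = 5.45·1000 / 0.42 = 12980 s = 3.604 h.
First-order decay: C = 16.98·exp(−k·t) = 16.98·0.7959 = 13.51 mg/L.

13.5 mg/L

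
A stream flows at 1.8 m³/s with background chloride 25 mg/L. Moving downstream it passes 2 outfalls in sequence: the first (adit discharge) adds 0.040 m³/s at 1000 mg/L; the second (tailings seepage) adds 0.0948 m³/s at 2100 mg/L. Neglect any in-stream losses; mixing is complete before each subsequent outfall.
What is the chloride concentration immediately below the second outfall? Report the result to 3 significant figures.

147 mg/L

Below outfall 1: Q → 1.840 m³/s, C = (1.800·25.00 + 0.04000·1000)/1.840 = 46.20 mg/L.
Below outfall 2: Q → 1.935 m³/s, C = (1.840·46.20 + 0.09480·2100)/1.935 = 146.8 mg/L.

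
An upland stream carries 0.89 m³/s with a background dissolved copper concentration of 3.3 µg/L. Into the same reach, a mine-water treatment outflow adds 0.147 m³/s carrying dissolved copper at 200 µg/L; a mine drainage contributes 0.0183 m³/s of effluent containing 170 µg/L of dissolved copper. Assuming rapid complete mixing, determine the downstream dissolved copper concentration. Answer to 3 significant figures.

33.6 µg/L

After mixing, C = (0.8900·3.300 + 0.1470·200.0 + 0.01830·170.0) / 1.055 = 35.45/1.055 = 33.59 µg/L.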